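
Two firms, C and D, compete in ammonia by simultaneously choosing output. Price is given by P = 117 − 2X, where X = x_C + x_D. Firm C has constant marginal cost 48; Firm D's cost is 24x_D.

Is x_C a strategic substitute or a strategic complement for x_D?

strategic substitutes

Firm C's profit: π = x_C(117 − 2(x_C + x_D)) − 48x_C.
∂π/∂x_C = 69 − 4x_C − 2x_D = 0, so x_C = 17.25 − 0.5x_D.
The best-response slope dx_C/dx_D = −0.5 < 0: the reaction function is downward-sloping, so the choices are strategic substitutes.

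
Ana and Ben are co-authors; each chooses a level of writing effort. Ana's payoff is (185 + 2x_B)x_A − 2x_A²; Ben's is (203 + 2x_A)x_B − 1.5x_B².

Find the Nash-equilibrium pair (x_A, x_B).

Expanding Ana's payoff: 185x_A + 2x_Bx_A − 2x_A².
∂π/∂x_A = 185 + 2x_B − 4x_A = 0, so x_A = 46.25 + 0.5x_B.
Likewise for Ben: x_B = 203/3 + (2/3)x_A.
Substituting the second reaction function into the first: x_A = 46.25 + 0.5(203/3 + (2/3)x_A), which gives (2/3)x_A = 961/12 ⇒ x_A = 120.125.
Then x_B = 203/3 + (2/3)·120.125 = 147.75.

120.125, 147.75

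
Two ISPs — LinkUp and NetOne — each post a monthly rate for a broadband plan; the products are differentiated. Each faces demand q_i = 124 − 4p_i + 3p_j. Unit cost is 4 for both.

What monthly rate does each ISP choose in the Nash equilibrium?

28

LinkUp's profit: π = (p_{LinkUp} − 4)(124 − 4p_{LinkUp} + 3p_{NetOne}).
∂π/∂p_{LinkUp} = 140 − 8p_{LinkUp} + 3p_{NetOne} = 0 ⇒ p_{LinkUp} = 17.5 + 0.375p_{NetOne}.
The game is symmetric, so in equilibrium p_{NetOne} = p_{LinkUp}: the reaction function gives 0.625p_{LinkUp} = 17.5, hence p_{LinkUp} = 28.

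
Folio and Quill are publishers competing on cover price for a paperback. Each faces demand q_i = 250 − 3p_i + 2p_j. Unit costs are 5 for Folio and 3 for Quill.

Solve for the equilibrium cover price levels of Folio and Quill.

Folio's profit: π = (p_{Folio} − 5)(250 − 3p_{Folio} + 2p_{Quill}).
∂π/∂p_{Folio} = 265 − 6p_{Folio} + 2p_{Quill} = 0 ⇒ p_{Folio} = 265/6 + (1/3)p_{Quill}.
Similarly p_{Quill} = 259/6 + (1/3)p_{Folio}.
Substituting the second reaction function into the first: p_{Folio} = 265/6 + (1/3)(259/6 + (1/3)p_{Folio}), which gives (8/9)p_{Folio} = 527/9 ⇒ p_{Folio} = 65.875.
Then p_{Quill} = 259/6 + (1/3)·65.875 = 65.125.

65.875, 65.125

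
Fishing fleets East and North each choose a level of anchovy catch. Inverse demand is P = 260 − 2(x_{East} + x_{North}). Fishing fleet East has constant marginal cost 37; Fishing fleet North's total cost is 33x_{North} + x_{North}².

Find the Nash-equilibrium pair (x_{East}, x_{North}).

44.2, 23.1

Fishing fleet East's profit: π = x_{East}(260 − 2(x_{East} + x_{North})) − 37x_{East}.
∂π/∂x_{East} = 223 − 4x_{East} − 2x_{North} = 0, so x_{East} = 55.75 − 0.5x_{North}.
For North: ∂π/∂x_{North} = 227 − 6x_{North} − 2x_{East} = 0 ⇒ x_{North} = 227/6 − (1/3)x_{East}.
Plugging x_{North} into East's best response: x_{East} = 55.75 − 0.5(227/6 − (1/3)x_{East}) ⇒ (5/6)x_{East} = 221/6, so x_{East} = 44.2.
Then x_{North} = 227/6 − (1/3)·44.2 = 23.1.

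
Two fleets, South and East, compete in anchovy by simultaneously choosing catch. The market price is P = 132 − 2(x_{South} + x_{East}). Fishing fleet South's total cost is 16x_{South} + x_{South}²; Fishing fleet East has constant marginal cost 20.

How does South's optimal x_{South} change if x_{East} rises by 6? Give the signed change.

Fishing fleet South's profit: π = x_{South}(132 − 2(x_{South} + x_{East})) − 16x_{South} − x_{South}².
∂π/∂x_{South} = 116 − 6x_{South} − 2x_{East} = 0, so x_{South} = 58/3 − (1/3)x_{East}.
The reaction-function slope is −1/3, so a 6-unit rise in x_{East} moves x_{South} by −1/3 × 6 = −2. South's best response falls — the actions are strategic substitutes.

-2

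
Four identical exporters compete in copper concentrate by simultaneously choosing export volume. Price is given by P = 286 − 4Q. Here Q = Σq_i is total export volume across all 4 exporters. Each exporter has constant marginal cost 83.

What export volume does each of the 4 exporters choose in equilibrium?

A representative exporter's profit is π_i = q_i(286 − 4Q) − 83q_i, with Q = q_i + Σ_{j≠i} q_j.
First-order condition: 203 − 8q_i − 4Σ_{j≠i} q_j = 0.
Imposing symmetry (q_j = q for all j) turns Σ_{j≠i} q_j into 3q, so 203 = 20q and q = 10.15.

10.15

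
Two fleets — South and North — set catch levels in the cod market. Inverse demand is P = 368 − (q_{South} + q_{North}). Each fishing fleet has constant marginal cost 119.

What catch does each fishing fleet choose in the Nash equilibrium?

83

Fishing fleet South's profit: π = q_{South}(368 − (q_{South} + q_{North})) − 119q_{South}.
∂π/∂q_{South} = 249 − 2q_{South} − q_{North} = 0, so q_{South} = 124.5 − 0.5q_{North}.
Setting q_{South} = q_{North} in the reaction function: q_{South} = 124.5 − 0.5q_{South}, so q_{South} = 124.5 / 1.5 = 83.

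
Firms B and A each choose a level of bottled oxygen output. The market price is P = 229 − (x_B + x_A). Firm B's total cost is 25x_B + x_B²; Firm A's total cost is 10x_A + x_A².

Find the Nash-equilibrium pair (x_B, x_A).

Firm B's profit: π = x_B(229 − (x_B + x_A)) − 25x_B − x_B².
∂π/∂x_B = 204 − 4x_B − x_A = 0, so x_B = 51 − 0.25x_A.
By the same steps for A: x_A = 54.75 − 0.25x_B.
Substituting the second reaction function into the first: x_B = 51 − 0.25(54.75 − 0.25x_B), which gives 0.9375x_B = 37.3125 ⇒ x_B = 39.8.
Then x_A = 54.75 − 0.25·39.8 = 44.8.

39.8, 44.8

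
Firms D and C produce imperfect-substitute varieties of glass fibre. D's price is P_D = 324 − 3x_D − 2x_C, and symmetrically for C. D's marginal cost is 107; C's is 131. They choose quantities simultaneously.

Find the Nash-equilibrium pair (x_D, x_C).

Firm D's profit: π = x_D(324 − 3x_D − 2x_C) − 107x_D.
∂π/∂x_D = 217 − 6x_D − 2x_C = 0 ⇒ x_D = 217/6 − (1/3)x_C.
Similarly x_C = 193/6 − (1/3)x_D.
Substituting the second reaction function into the first: x_D = 217/6 − (1/3)(193/6 − (1/3)x_D), which gives (8/9)x_D = 229/9 ⇒ x_D = 28.625.
Then x_C = 193/6 − (1/3)·28.625 = 22.625.

28.625, 22.625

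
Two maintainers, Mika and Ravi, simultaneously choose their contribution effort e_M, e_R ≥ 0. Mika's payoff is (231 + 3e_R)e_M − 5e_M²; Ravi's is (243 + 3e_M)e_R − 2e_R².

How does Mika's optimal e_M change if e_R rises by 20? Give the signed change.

Expanding Mika's payoff: 231e_M + 3e_Re_M − 5e_M².
∂π/∂e_M = 231 + 3e_R − 10e_M = 0, so e_M = 23.1 + 0.3e_R.
The reaction-function slope is 0.3, so a 20-unit rise in e_R moves e_M by 0.3 × 20 = 6. Mika's best response rises — the actions are strategic complements.

6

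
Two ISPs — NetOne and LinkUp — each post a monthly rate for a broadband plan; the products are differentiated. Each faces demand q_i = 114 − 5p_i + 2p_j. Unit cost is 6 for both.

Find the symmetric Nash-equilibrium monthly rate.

18

NetOne's profit: π = (p_{NetOne} − 6)(114 − 5p_{NetOne} + 2p_{LinkUp}).
∂π/∂p_{NetOne} = 144 − 10p_{NetOne} + 2p_{LinkUp} = 0 ⇒ p_{NetOne} = 14.4 + 0.2p_{LinkUp}.
Setting p_{NetOne} = p_{LinkUp} in the reaction function: p_{NetOne} = 14.4 + 0.2p_{NetOne}, so p_{NetOne} = 14.4 / 0.8 = 18.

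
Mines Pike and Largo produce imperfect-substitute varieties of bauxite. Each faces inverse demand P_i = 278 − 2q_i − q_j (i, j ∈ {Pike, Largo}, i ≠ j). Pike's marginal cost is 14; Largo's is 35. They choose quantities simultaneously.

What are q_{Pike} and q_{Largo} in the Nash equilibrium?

Mine Pike's profit: π = q_{Pike}(278 − 2q_{Pike} − q_{Largo}) − 14q_{Pike}.
∂π/∂q_{Pike} = 264 − 4q_{Pike} − q_{Largo} = 0 ⇒ q_{Pike} = 66 − 0.25q_{Largo}.
Similarly q_{Largo} = 60.75 − 0.25q_{Pike}.
Solving the two reaction functions simultaneously: (1 − (−0.25)(−0.25))q_{Pike} = 66 − 0.25·60.75, so 0.9375q_{Pike} = 50.8125 and q_{Pike} = 54.2.
Then q_{Largo} = 60.75 − 0.25·54.2 = 47.2.

54.2, 47.2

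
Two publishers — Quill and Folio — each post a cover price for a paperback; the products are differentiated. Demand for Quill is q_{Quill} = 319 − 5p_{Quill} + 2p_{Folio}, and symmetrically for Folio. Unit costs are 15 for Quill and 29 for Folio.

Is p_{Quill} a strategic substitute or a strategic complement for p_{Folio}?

strategic complements

Quill's profit: π = (p_{Quill} − 15)(319 − 5p_{Quill} + 2p_{Folio}).
∂π/∂p_{Quill} = 394 − 10p_{Quill} + 2p_{Folio} = 0 ⇒ p_{Quill} = 39.4 + 0.2p_{Folio}.
The best-response slope dp_{Quill}/dp_{Folio} = 0.2 > 0: the reaction function is upward-sloping, so the choices are strategic complements.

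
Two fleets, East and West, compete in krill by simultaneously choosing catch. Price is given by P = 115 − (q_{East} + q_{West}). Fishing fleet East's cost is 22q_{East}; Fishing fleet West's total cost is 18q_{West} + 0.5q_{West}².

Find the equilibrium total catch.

56.6

Fishing fleet East's profit: π = q_{East}(115 − (q_{East} + q_{West})) − 22q_{East}.
∂π/∂q_{East} = 93 − 2q_{East} − q_{West} = 0, so q_{East} = 46.5 − 0.5q_{West}.
For West: ∂π/∂q_{West} = 97 − 3q_{West} − q_{East} = 0 ⇒ q_{West} = 97/3 − (1/3)q_{East}.
Plugging q_{West} into East's best response: q_{East} = 46.5 − 0.5(97/3 − (1/3)q_{East}) ⇒ (5/6)q_{East} = 91/3, so q_{East} = 36.4.
Then q_{West} = 97/3 − (1/3)·36.4 = 20.2.
Total catch: 36.4 + 20.2 = 56.6.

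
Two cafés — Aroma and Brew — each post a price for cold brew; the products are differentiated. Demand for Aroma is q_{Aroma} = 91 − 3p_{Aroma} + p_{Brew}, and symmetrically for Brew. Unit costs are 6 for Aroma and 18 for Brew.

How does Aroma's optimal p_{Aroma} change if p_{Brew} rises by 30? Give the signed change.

5

Aroma's profit: π = (p_{Aroma} − 6)(91 − 3p_{Aroma} + p_{Brew}).
∂π/∂p_{Aroma} = 109 − 6p_{Aroma} + p_{Brew} = 0 ⇒ p_{Aroma} = 109/6 + (1/6)p_{Brew}.
The reaction-function slope is 1/6, so a 30-unit rise in p_{Brew} moves p_{Aroma} by 1/6 × 30 = 5. Aroma's best response rises — the actions are strategic complements.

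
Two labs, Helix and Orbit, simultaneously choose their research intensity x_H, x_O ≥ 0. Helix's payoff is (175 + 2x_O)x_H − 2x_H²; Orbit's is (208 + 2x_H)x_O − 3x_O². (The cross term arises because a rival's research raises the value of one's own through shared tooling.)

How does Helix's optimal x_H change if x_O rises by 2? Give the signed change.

Expanding Helix's payoff: 175x_H + 2x_Ox_H − 2x_H².
∂π/∂x_H = 175 + 2x_O − 4x_H = 0, so x_H = 43.75 + 0.5x_O.
The reaction-function slope is 0.5, so a 2-unit rise in x_O moves x_H by 0.5 × 2 = 1. Helix's best response rises — the actions are strategic complements.

1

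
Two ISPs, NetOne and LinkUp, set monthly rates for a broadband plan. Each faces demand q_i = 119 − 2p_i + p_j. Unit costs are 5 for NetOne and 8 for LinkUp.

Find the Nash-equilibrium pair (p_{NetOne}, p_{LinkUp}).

43.4, 44.6

NetOne's profit: π = (p_{NetOne} − 5)(119 − 2p_{NetOne} + p_{LinkUp}).
∂π/∂p_{NetOne} = 129 − 4p_{NetOne} + p_{LinkUp} = 0 ⇒ p_{NetOne} = 32.25 + 0.25p_{LinkUp}.
Similarly p_{LinkUp} = 33.75 + 0.25p_{NetOne}.
Plugging p_{LinkUp} into NetOne's best response: p_{NetOne} = 32.25 + 0.25(33.75 + 0.25p_{NetOne}) ⇒ 0.9375p_{NetOne} = 40.6875, so p_{NetOne} = 43.4.
Then p_{LinkUp} = 33.75 + 0.25·43.4 = 44.6.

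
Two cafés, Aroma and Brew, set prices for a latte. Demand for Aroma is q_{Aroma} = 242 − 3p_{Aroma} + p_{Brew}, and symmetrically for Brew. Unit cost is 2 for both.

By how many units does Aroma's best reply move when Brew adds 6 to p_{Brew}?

1

Aroma's profit: π = (p_{Aroma} − 2)(242 − 3p_{Aroma} + p_{Brew}).
∂π/∂p_{Aroma} = 248 − 6p_{Aroma} + p_{Brew} = 0 ⇒ p_{Aroma} = 124/3 + (1/6)p_{Brew}.
The reaction-function slope is 1/6, so a 6-unit rise in p_{Brew} moves p_{Aroma} by 1/6 × 6 = 1. Aroma's best response rises — the actions are strategic complements.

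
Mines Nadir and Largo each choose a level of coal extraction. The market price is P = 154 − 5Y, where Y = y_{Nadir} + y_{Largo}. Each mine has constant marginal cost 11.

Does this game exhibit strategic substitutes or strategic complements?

Mine Nadir's profit: π = y_{Nadir}(154 − 5(y_{Nadir} + y_{Largo})) − 11y_{Nadir}.
∂π/∂y_{Nadir} = 143 − 10y_{Nadir} − 5y_{Largo} = 0, so y_{Nadir} = 14.3 − 0.5y_{Largo}.
The best-response slope dy_{Nadir}/dy_{Largo} = −0.5 < 0: the reaction function is downward-sloping, so the choices are strategic substitutes.

strategic substitutes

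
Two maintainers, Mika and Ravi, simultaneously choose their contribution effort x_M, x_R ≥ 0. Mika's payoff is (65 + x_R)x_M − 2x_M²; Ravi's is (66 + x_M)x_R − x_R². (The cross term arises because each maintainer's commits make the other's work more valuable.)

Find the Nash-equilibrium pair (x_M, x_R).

28, 47

Expanding Mika's payoff: 65x_M + x_Rx_M − 2x_M².
∂π/∂x_M = 65 + x_R − 4x_M = 0, so x_M = 16.25 + 0.25x_R.
Likewise for Ravi: x_R = 33 + 0.5x_M.
Plugging x_R into Mika's best response: x_M = 16.25 + 0.25(33 + 0.5x_M) ⇒ 0.875x_M = 24.5, so x_M = 28.
Then x_R = 33 + 0.5·28 = 47.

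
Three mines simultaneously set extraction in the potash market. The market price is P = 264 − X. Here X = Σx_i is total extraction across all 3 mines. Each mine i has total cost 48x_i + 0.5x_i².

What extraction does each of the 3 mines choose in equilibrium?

43.2

A representative mine's profit is π_i = x_i(264 − X) − 48x_i − 0.5x_i², with X = x_i + Σ_{j≠i} x_j.
First-order condition: 216 − 3x_i − Σ_{j≠i} x_j = 0.
With identical mines, set every x_j = x: then 216 − 3x − 2x = 0, i.e. x = 216/5 = 43.2.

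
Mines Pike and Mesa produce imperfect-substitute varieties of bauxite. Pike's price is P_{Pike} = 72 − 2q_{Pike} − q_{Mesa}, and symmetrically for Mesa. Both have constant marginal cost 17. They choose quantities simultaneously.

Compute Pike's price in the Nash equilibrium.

Mine Pike's profit: π = q_{Pike}(72 − 2q_{Pike} − q_{Mesa}) − 17q_{Pike}.
∂π/∂q_{Pike} = 55 − 4q_{Pike} − q_{Mesa} = 0 ⇒ q_{Pike} = 13.75 − 0.25q_{Mesa}.
By symmetry q_{Mesa} = q_{Pike}; substituting into the reaction function, 1.25q_{Pike} = 13.75 and q_{Pike} = 11.
P_{Pike} = 72 − 2·11 − 11 = 39.

39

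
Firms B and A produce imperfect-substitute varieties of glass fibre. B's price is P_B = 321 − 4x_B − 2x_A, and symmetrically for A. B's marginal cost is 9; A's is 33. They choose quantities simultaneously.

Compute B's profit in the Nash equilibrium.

4096

Firm B's profit: π = x_B(321 − 4x_B − 2x_A) − 9x_B.
∂π/∂x_B = 312 − 8x_B − 2x_A = 0 ⇒ x_B = 39 − 0.25x_A.
Similarly x_A = 36 − 0.25x_B.
Substituting the second reaction function into the first: x_B = 39 − 0.25(36 − 0.25x_B), which gives 0.9375x_B = 30 ⇒ x_B = 32.
Then x_A = 36 − 0.25·32 = 28.
P_B = 321 − 4·32 − 2·28 = 137.
Profit = (137 − 9)·32 = 4096.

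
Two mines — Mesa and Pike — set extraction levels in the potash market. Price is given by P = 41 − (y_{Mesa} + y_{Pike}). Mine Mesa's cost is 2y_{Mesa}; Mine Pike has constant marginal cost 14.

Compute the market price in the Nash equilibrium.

19

Mine Mesa's profit: π = y_{Mesa}(41 − (y_{Mesa} + y_{Pike})) − 2y_{Mesa}.
∂π/∂y_{Mesa} = 39 − 2y_{Mesa} − y_{Pike} = 0, so y_{Mesa} = 19.5 − 0.5y_{Pike}.
By the same steps for Pike: y_{Pike} = 13.5 − 0.5y_{Mesa}.
Solving the two reaction functions simultaneously: (1 − (−0.5)(−0.5))y_{Mesa} = 19.5 − 0.5·13.5, so 0.75y_{Mesa} = 12.75 and y_{Mesa} = 17.
Then y_{Pike} = 13.5 − 0.5·17 = 5.
Equilibrium price: P = 41 − 22 = 19.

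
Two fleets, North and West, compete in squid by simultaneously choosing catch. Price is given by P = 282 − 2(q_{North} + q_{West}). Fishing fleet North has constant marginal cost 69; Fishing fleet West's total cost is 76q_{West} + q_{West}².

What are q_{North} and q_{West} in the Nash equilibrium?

Fishing fleet North's profit: π = q_{North}(282 − 2(q_{North} + q_{West})) − 69q_{North}.
∂π/∂q_{North} = 213 − 4q_{North} − 2q_{West} = 0, so q_{North} = 53.25 − 0.5q_{West}.
For West: ∂π/∂q_{West} = 206 − 6q_{West} − 2q_{North} = 0 ⇒ q_{West} = 103/3 − (1/3)q_{North}.
Plugging q_{West} into North's best response: q_{North} = 53.25 − 0.5(103/3 − (1/3)q_{North}) ⇒ (5/6)q_{North} = 433/12, so q_{North} = 43.3.
Then q_{West} = 103/3 − (1/3)·43.3 = 19.9.

43.3, 19.9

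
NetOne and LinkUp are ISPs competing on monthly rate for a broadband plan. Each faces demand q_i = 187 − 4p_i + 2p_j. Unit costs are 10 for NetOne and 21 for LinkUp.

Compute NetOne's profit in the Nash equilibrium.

NetOne's profit: π = (p_{NetOne} − 10)(187 − 4p_{NetOne} + 2p_{LinkUp}).
∂π/∂p_{NetOne} = 227 − 8p_{NetOne} + 2p_{LinkUp} = 0 ⇒ p_{NetOne} = 28.375 + 0.25p_{LinkUp}.
Similarly p_{LinkUp} = 33.875 + 0.25p_{NetOne}.
Substituting the second reaction function into the first: p_{NetOne} = 28.375 + 0.25(33.875 + 0.25p_{NetOne}), which gives 0.9375p_{NetOne} = 1179/32 ⇒ p_{NetOne} = 39.3.
Then p_{LinkUp} = 33.875 + 0.25·39.3 = 43.7.
q_{NetOne} = 187 − 4·39.3 + 2·43.7 = 117.2.
Profit = (39.3 − 10)·117.2 = 3433.96.

3433.96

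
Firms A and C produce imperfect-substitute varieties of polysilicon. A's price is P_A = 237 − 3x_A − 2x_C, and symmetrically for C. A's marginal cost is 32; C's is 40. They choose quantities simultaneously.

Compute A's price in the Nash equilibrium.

110.375

Firm A's profit: π = x_A(237 − 3x_A − 2x_C) − 32x_A.
∂π/∂x_A = 205 − 6x_A − 2x_C = 0 ⇒ x_A = 205/6 − (1/3)x_C.
Similarly x_C = 197/6 − (1/3)x_A.
Substituting the second reaction function into the first: x_A = 205/6 − (1/3)(197/6 − (1/3)x_A), which gives (8/9)x_A = 209/9 ⇒ x_A = 26.125.
Then x_C = 197/6 − (1/3)·26.125 = 24.125.
P_A = 237 − 3·26.125 − 2·24.125 = 110.375.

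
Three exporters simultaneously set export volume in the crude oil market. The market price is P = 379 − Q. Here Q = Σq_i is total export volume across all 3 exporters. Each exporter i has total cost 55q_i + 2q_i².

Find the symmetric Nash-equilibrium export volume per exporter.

40.5

A representative exporter's profit is π_i = q_i(379 − Q) − 55q_i − 2q_i², with Q = q_i + Σ_{j≠i} q_j.
First-order condition: 324 − 6q_i − Σ_{j≠i} q_j = 0.
With identical exporters, set every q_j = q: then 324 − 6q − 2q = 0, i.e. q = 324/8 = 40.5.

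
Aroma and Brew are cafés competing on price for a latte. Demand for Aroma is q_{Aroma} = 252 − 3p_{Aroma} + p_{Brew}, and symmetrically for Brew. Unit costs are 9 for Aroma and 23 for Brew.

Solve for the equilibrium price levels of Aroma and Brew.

Aroma's profit: π = (p_{Aroma} − 9)(252 − 3p_{Aroma} + p_{Brew}).
∂π/∂p_{Aroma} = 279 − 6p_{Aroma} + p_{Brew} = 0 ⇒ p_{Aroma} = 46.5 + (1/6)p_{Brew}.
Similarly p_{Brew} = 53.5 + (1/6)p_{Aroma}.
Plugging p_{Brew} into Aroma's best response: p_{Aroma} = 46.5 + (1/6)(53.5 + (1/6)p_{Aroma}) ⇒ (35/36)p_{Aroma} = 665/12, so p_{Aroma} = 57.
Then p_{Brew} = 53.5 + (1/6)·57 = 63.

57, 63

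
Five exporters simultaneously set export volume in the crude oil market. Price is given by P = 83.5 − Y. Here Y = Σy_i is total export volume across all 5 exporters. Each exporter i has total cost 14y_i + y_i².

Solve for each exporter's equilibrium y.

8.6875

A representative exporter's profit is π_i = y_i(83.5 − Y) − 14y_i − y_i², with Y = y_i + Σ_{j≠i} y_j.
First-order condition: 69.5 − 4y_i − Σ_{j≠i} y_j = 0.
In a symmetric equilibrium every exporter chooses the same y, so Σ_{j≠i} y_j = 4y. The condition becomes 69.5 − 8y = 0, giving y = 69.5/8 = 8.6875.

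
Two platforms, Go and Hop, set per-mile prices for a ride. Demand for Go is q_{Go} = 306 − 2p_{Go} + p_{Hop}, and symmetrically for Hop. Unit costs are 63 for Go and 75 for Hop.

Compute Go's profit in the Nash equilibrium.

Go's profit: π = (p_{Go} − 63)(306 − 2p_{Go} + p_{Hop}).
∂π/∂p_{Go} = 432 − 4p_{Go} + p_{Hop} = 0 ⇒ p_{Go} = 108 + 0.25p_{Hop}.
Similarly p_{Hop} = 114 + 0.25p_{Go}.
Solving the two reaction functions simultaneously: (1 − (0.25)(0.25))p_{Go} = 108 + 0.25·114, so 0.9375p_{Go} = 136.5 and p_{Go} = 145.6.
Then p_{Hop} = 114 + 0.25·145.6 = 150.4.
q_{Go} = 306 − 2·145.6 + 150.4 = 165.2.
Profit = (145.6 − 63)·165.2 = 13645.52.

13645.52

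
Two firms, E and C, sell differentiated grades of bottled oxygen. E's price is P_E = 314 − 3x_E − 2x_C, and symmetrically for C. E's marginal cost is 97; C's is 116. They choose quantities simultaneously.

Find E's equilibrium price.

Firm E's profit: π = x_E(314 − 3x_E − 2x_C) − 97x_E.
∂π/∂x_E = 217 − 6x_E − 2x_C = 0 ⇒ x_E = 217/6 − (1/3)x_C.
Similarly x_C = 33 − (1/3)x_E.
Plugging x_C into E's best response: x_E = 217/6 − (1/3)(33 − (1/3)x_E) ⇒ (8/9)x_E = 151/6, so x_E = 28.3125.
Then x_C = 33 − (1/3)·28.3125 = 23.5625.
P_E = 314 − 3·28.3125 − 2·23.5625 = 181.9375.

181.9375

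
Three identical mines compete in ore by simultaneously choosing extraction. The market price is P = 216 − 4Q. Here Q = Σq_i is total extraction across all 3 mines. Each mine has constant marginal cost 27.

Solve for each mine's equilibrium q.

11.8125

A representative mine's profit is π_i = q_i(216 − 4Q) − 27q_i, with Q = q_i + Σ_{j≠i} q_j.
First-order condition: 189 − 8q_i − 4Σ_{j≠i} q_j = 0.
In a symmetric equilibrium every mine chooses the same q, so Σ_{j≠i} q_j = 2q. The condition becomes 189 − 16q = 0, giving q = 189/16 = 11.8125.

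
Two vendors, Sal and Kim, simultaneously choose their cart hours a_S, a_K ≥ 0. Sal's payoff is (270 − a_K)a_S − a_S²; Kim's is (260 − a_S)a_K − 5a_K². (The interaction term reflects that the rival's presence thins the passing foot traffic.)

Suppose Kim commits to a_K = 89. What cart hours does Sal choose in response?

90.5

Expanding Sal's payoff: 270a_S − a_Ka_S − a_S².
∂π/∂a_S = 270 − a_K − 2a_S = 0, so a_S = 135 − 0.5a_K.
At a_K = 89: a_S = 135 − 0.5·89 = 90.5.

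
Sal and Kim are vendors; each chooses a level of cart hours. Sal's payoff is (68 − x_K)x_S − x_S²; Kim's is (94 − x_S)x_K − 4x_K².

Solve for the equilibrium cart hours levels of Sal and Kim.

30, 8

Expanding Sal's payoff: 68x_S − x_Kx_S − x_S².
∂π/∂x_S = 68 − x_K − 2x_S = 0, so x_S = 34 − 0.5x_K.
Likewise for Kim: x_K = 11.75 − 0.125x_S.
Solving the two reaction functions simultaneously: (1 − (−0.5)(−0.125))x_S = 34 − 0.5·11.75, so 0.9375x_S = 28.125 and x_S = 30.
Then x_K = 11.75 − 0.125·30 = 8.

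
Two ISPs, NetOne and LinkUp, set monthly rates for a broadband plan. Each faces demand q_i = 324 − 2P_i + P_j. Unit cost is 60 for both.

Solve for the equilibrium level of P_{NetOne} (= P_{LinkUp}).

NetOne's profit: π = (P_{NetOne} − 60)(324 − 2P_{NetOne} + P_{LinkUp}).
∂π/∂P_{NetOne} = 444 − 4P_{NetOne} + P_{LinkUp} = 0 ⇒ P_{NetOne} = 111 + 0.25P_{LinkUp}.
The game is symmetric, so in equilibrium P_{LinkUp} = P_{NetOne}: the reaction function gives 0.75P_{NetOne} = 111, hence P_{NetOne} = 148.

148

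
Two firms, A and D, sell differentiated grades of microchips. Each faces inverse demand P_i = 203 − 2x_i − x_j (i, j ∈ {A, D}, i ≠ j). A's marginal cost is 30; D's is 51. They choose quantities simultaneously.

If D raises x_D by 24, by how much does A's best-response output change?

Firm A's profit: π = x_A(203 − 2x_A − x_D) − 30x_A.
∂π/∂x_A = 173 − 4x_A − x_D = 0 ⇒ x_A = 43.25 − 0.25x_D.
The reaction-function slope is −0.25, so a 24-unit rise in x_D moves x_A by −0.25 × 24 = −6. A's best response falls — the actions are strategic substitutes.

-6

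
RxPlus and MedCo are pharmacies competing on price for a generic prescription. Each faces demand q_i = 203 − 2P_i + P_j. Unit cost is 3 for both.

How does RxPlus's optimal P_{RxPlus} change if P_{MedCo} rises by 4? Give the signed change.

RxPlus's profit: π = (P_{RxPlus} − 3)(203 − 2P_{RxPlus} + P_{MedCo}).
∂π/∂P_{RxPlus} = 209 − 4P_{RxPlus} + P_{MedCo} = 0 ⇒ P_{RxPlus} = 52.25 + 0.25P_{MedCo}.
The reaction-function slope is 0.25, so a 4-unit rise in P_{MedCo} moves P_{RxPlus} by 0.25 × 4 = 1. RxPlus's best response rises — the actions are strategic complements.

1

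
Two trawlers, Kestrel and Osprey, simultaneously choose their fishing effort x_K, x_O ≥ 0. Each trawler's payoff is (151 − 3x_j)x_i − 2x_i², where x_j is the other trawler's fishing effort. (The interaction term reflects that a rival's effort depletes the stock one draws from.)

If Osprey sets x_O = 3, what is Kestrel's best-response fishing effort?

Kestrel's payoff is (151 − 3x_O)x_K − 2x_K².
∂π/∂x_K = 151 − 3x_O − 4x_K = 0, so x_K = 37.75 − 0.75x_O.
At x_O = 3: x_K = 37.75 − 0.75·3 = 35.5.

35.5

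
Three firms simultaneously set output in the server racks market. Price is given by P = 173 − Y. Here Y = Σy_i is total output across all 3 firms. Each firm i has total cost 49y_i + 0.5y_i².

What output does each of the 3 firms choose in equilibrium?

24.8

A representative firm's profit is π_i = y_i(173 − Y) − 49y_i − 0.5y_i², with Y = y_i + Σ_{j≠i} y_j.
First-order condition: 124 − 3y_i − Σ_{j≠i} y_j = 0.
With identical firms, set every y_j = y: then 124 − 3y − 2y = 0, i.e. y = 124/5 = 24.8.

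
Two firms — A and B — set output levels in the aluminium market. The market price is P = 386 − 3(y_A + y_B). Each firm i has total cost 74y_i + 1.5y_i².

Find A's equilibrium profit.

3042

Firm A's profit: π = y_A(386 − 3(y_A + y_B)) − 74y_A − 1.5y_A².
∂π/∂y_A = 312 − 9y_A − 3y_B = 0, so y_A = 104/3 − (1/3)y_B.
The game is symmetric, so in equilibrium y_B = y_A: the reaction function gives (4/3)y_A = 104/3, hence y_A = 26.
Price P = 386 − 3·52 = 230.
A's profit: (230 − 74)·26 − 1.5(26)² = 3042.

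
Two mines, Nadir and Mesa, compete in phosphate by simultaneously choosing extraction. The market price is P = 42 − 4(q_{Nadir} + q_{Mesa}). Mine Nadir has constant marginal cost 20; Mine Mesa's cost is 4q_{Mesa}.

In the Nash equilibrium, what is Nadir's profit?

1

Mine Nadir's profit: π = q_{Nadir}(42 − 4(q_{Nadir} + q_{Mesa})) − 20q_{Nadir}.
∂π/∂q_{Nadir} = 22 − 8q_{Nadir} − 4q_{Mesa} = 0, so q_{Nadir} = 2.75 − 0.5q_{Mesa}.
By the same steps for Mesa: q_{Mesa} = 4.75 − 0.5q_{Nadir}.
Substituting the second reaction function into the first: q_{Nadir} = 2.75 − 0.5(4.75 − 0.5q_{Nadir}), which gives 0.75q_{Nadir} = 0.375 ⇒ q_{Nadir} = 0.5.
Then q_{Mesa} = 4.75 − 0.5·0.5 = 4.5.
Price P = 42 − 4·5 = 22.
Nadir's profit: (22 − 20)·0.5 = 1.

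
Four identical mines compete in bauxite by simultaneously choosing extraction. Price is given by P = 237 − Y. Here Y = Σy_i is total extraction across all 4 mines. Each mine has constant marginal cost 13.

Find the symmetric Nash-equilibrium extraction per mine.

A representative mine's profit is π_i = y_i(237 − Y) − 13y_i, with Y = y_i + Σ_{j≠i} y_j.
First-order condition: 224 − 2y_i − Σ_{j≠i} y_j = 0.
In a symmetric equilibrium every mine chooses the same y, so Σ_{j≠i} y_j = 3y. The condition becomes 224 − 5y = 0, giving y = 224/5 = 44.8.

44.8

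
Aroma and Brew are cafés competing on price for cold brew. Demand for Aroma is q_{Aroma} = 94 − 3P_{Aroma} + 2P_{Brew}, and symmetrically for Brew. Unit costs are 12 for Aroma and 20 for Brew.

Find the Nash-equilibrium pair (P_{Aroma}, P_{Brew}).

Aroma's profit: π = (P_{Aroma} − 12)(94 − 3P_{Aroma} + 2P_{Brew}).
∂π/∂P_{Aroma} = 130 − 6P_{Aroma} + 2P_{Brew} = 0 ⇒ P_{Aroma} = 65/3 + (1/3)P_{Brew}.
Similarly P_{Brew} = 77/3 + (1/3)P_{Aroma}.
Substituting the second reaction function into the first: P_{Aroma} = 65/3 + (1/3)(77/3 + (1/3)P_{Aroma}), which gives (8/9)P_{Aroma} = 272/9 ⇒ P_{Aroma} = 34.
Then P_{Brew} = 77/3 + (1/3)·34 = 37.

34, 37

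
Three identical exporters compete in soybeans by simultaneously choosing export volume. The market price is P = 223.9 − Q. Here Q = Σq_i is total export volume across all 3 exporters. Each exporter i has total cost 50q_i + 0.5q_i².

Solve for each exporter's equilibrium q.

34.78

A representative exporter's profit is π_i = q_i(223.9 − Q) − 50q_i − 0.5q_i², with Q = q_i + Σ_{j≠i} q_j.
First-order condition: 173.9 − 3q_i − Σ_{j≠i} q_j = 0.
Imposing symmetry (q_j = q for all j) turns Σ_{j≠i} q_j into 2q, so 173.9 = 5q and q = 34.78.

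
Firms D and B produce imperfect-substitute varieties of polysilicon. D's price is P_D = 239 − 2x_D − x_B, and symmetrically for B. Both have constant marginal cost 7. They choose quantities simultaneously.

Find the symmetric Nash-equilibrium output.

46.4

Firm D's profit: π = x_D(239 − 2x_D − x_B) − 7x_D.
∂π/∂x_D = 232 − 4x_D − x_B = 0 ⇒ x_D = 58 − 0.25x_B.
Setting x_D = x_B in the reaction function: x_D = 58 − 0.25x_D, so x_D = 58 / 1.25 = 46.4.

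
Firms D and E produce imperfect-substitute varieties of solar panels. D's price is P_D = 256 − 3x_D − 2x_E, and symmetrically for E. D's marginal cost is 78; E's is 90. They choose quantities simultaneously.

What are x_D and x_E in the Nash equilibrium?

23, 20

Firm D's profit: π = x_D(256 − 3x_D − 2x_E) − 78x_D.
∂π/∂x_D = 178 − 6x_D − 2x_E = 0 ⇒ x_D = 89/3 − (1/3)x_E.
Similarly x_E = 83/3 − (1/3)x_D.
Solving the two reaction functions simultaneously: (1 − (−1/3)(−1/3))x_D = 89/3 − (1/3)·(83/3), so (8/9)x_D = 184/9 and x_D = 23.
Then x_E = 83/3 − (1/3)·23 = 20.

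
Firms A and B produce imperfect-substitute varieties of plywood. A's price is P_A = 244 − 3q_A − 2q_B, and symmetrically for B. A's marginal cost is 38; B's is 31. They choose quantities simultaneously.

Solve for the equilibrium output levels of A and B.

Firm A's profit: π = q_A(244 − 3q_A − 2q_B) − 38q_A.
∂π/∂q_A = 206 − 6q_A − 2q_B = 0 ⇒ q_A = 103/3 − (1/3)q_B.
Similarly q_B = 35.5 − (1/3)q_A.
Substituting the second reaction function into the first: q_A = 103/3 − (1/3)(35.5 − (1/3)q_A), which gives (8/9)q_A = 22.5 ⇒ q_A = 25.3125.
Then q_B = 35.5 − (1/3)·25.3125 = 27.0625.

25.3125, 27.0625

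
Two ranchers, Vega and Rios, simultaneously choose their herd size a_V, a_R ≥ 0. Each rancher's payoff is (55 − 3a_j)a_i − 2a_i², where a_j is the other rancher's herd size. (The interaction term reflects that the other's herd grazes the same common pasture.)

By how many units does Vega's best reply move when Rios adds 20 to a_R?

-15

Vega's payoff is (55 − 3a_R)a_V − 2a_V².
∂π/∂a_V = 55 − 3a_R − 4a_V = 0, so a_V = 13.75 − 0.75a_R.
The reaction-function slope is −0.75, so a 20-unit rise in a_R moves a_V by −0.75 × 20 = −15. Vega's best response falls — the actions are strategic substitutes.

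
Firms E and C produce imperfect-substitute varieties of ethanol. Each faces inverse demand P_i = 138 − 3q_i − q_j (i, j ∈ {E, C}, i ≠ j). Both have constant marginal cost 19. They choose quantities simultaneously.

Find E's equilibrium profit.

Firm E's profit: π = q_E(138 − 3q_E − q_C) − 19q_E.
∂π/∂q_E = 119 − 6q_E − q_C = 0 ⇒ q_E = 119/6 − (1/6)q_C.
By symmetry q_C = q_E; substituting into the reaction function, (7/6)q_E = 119/6 and q_E = 17.
P_E = 138 − 3·17 − 17 = 70.
Profit = (70 − 19)·17 = 867.

867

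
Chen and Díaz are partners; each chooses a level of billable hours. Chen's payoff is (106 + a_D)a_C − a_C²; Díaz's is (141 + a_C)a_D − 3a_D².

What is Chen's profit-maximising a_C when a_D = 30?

Expanding Chen's payoff: 106a_C + a_Da_C − a_C².
∂π/∂a_C = 106 + a_D − 2a_C = 0, so a_C = 53 + 0.5a_D.
At a_D = 30: a_C = 53 + 0.5·30 = 68.

68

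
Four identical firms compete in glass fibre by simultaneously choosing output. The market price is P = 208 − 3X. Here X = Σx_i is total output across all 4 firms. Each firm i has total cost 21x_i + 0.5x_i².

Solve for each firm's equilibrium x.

A representative firm's profit is π_i = x_i(208 − 3X) − 21x_i − 0.5x_i², with X = x_i + Σ_{j≠i} x_j.
First-order condition: 187 − 7x_i − 3Σ_{j≠i} x_j = 0.
Imposing symmetry (x_j = x for all j) turns Σ_{j≠i} x_j into 3x, so 187 = 16x and x = 11.6875.

11.6875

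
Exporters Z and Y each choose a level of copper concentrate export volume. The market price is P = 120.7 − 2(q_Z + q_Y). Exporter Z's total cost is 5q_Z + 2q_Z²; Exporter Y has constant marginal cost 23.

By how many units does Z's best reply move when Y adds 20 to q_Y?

Exporter Z's profit: π = q_Z(120.7 − 2(q_Z + q_Y)) − 5q_Z − 2q_Z².
∂π/∂q_Z = 115.7 − 8q_Z − 2q_Y = 0, so q_Z = 14.4625 − 0.25q_Y.
The reaction-function slope is −0.25, so a 20-unit rise in q_Y moves q_Z by −0.25 × 20 = −5. Z's best response falls — the actions are strategic substitutes.

-5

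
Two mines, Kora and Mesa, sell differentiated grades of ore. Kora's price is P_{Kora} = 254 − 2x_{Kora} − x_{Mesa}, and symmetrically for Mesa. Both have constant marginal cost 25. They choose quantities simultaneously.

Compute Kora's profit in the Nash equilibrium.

4195.28

Mine Kora's profit: π = x_{Kora}(254 − 2x_{Kora} − x_{Mesa}) − 25x_{Kora}.
∂π/∂x_{Kora} = 229 − 4x_{Kora} − x_{Mesa} = 0 ⇒ x_{Kora} = 57.25 − 0.25x_{Mesa}.
By symmetry x_{Mesa} = x_{Kora}; substituting into the reaction function, 1.25x_{Kora} = 57.25 and x_{Kora} = 45.8.
P_{Kora} = 254 − 2·45.8 − 45.8 = 116.6.
Profit = (116.6 − 25)·45.8 = 4195.28.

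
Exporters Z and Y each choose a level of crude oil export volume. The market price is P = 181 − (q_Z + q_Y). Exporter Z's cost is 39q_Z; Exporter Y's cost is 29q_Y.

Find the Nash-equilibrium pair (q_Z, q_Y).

44, 54

Exporter Z's profit: π = q_Z(181 − (q_Z + q_Y)) − 39q_Z.
∂π/∂q_Z = 142 − 2q_Z − q_Y = 0, so q_Z = 71 − 0.5q_Y.
By the same steps for Y: q_Y = 76 − 0.5q_Z.
Plugging q_Y into Z's best response: q_Z = 71 − 0.5(76 − 0.5q_Z) ⇒ 0.75q_Z = 33, so q_Z = 44.
Then q_Y = 76 − 0.5·44 = 54.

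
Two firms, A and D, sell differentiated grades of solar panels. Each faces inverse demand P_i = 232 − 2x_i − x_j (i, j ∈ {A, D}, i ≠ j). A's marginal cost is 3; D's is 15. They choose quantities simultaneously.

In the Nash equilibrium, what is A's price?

96.2

Firm A's profit: π = x_A(232 − 2x_A − x_D) − 3x_A.
∂π/∂x_A = 229 − 4x_A − x_D = 0 ⇒ x_A = 57.25 − 0.25x_D.
Similarly x_D = 54.25 − 0.25x_A.
Plugging x_D into A's best response: x_A = 57.25 − 0.25(54.25 − 0.25x_A) ⇒ 0.9375x_A = 43.6875, so x_A = 46.6.
Then x_D = 54.25 − 0.25·46.6 = 42.6.
P_A = 232 − 2·46.6 − 42.6 = 96.2.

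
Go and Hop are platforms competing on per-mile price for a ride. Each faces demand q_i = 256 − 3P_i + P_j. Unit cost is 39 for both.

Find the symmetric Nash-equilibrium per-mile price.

74.6

Go's profit: π = (P_{Go} − 39)(256 − 3P_{Go} + P_{Hop}).
∂π/∂P_{Go} = 373 − 6P_{Go} + P_{Hop} = 0 ⇒ P_{Go} = 373/6 + (1/6)P_{Hop}.
Setting P_{Go} = P_{Hop} in the reaction function: P_{Go} = 373/6 + (1/6)P_{Go}, so P_{Go} = (373/6) / (5/6) = 74.6.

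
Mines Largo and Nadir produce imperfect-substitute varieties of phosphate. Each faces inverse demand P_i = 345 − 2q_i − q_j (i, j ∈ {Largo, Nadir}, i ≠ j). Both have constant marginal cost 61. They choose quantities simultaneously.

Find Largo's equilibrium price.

174.6

Mine Largo's profit: π = q_{Largo}(345 − 2q_{Largo} − q_{Nadir}) − 61q_{Largo}.
∂π/∂q_{Largo} = 284 − 4q_{Largo} − q_{Nadir} = 0 ⇒ q_{Largo} = 71 − 0.25q_{Nadir}.
By symmetry q_{Nadir} = q_{Largo}; substituting into the reaction function, 1.25q_{Largo} = 71 and q_{Largo} = 56.8.
P_{Largo} = 345 − 2·56.8 − 56.8 = 174.6.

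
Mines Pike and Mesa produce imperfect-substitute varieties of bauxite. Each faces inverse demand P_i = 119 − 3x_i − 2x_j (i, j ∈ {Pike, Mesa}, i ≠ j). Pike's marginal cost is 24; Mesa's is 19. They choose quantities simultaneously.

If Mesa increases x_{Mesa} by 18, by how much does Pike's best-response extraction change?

Mine Pike's profit: π = x_{Pike}(119 − 3x_{Pike} − 2x_{Mesa}) − 24x_{Pike}.
∂π/∂x_{Pike} = 95 − 6x_{Pike} − 2x_{Mesa} = 0 ⇒ x_{Pike} = 95/6 − (1/3)x_{Mesa}.
The reaction-function slope is −1/3, so an 18-unit rise in x_{Mesa} moves x_{Pike} by −1/3 × 18 = −6. Pike's best response falls — the actions are strategic substitutes.

-6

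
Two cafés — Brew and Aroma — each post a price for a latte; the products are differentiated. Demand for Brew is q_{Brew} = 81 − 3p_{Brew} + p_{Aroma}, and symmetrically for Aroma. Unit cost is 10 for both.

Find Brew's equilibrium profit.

Brew's profit: π = (p_{Brew} − 10)(81 − 3p_{Brew} + p_{Aroma}).
∂π/∂p_{Brew} = 111 − 6p_{Brew} + p_{Aroma} = 0 ⇒ p_{Brew} = 18.5 + (1/6)p_{Aroma}.
Setting p_{Brew} = p_{Aroma} in the reaction function: p_{Brew} = 18.5 + (1/6)p_{Brew}, so p_{Brew} = 18.5 / (5/6) = 22.2.
q_{Brew} = 81 − 3·22.2 + 22.2 = 36.6.
Profit = (22.2 − 10)·36.6 = 446.52.

446.52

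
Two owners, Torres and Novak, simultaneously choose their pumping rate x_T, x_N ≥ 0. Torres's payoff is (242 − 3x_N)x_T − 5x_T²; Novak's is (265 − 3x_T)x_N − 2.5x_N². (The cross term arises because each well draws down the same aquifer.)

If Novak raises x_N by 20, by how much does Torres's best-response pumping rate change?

Expanding Torres's payoff: 242x_T − 3x_Nx_T − 5x_T².
∂π/∂x_T = 242 − 3x_N − 10x_T = 0, so x_T = 24.2 − 0.3x_N.
The reaction-function slope is −0.3, so a 20-unit rise in x_N moves x_T by −0.3 × 20 = −6. Torres's best response falls — the actions are strategic substitutes.

-6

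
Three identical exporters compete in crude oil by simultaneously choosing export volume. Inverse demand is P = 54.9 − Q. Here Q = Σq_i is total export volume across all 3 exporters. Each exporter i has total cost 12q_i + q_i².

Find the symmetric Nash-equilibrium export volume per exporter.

7.15

A representative exporter's profit is π_i = q_i(54.9 − Q) − 12q_i − q_i², with Q = q_i + Σ_{j≠i} q_j.
First-order condition: 42.9 − 4q_i − Σ_{j≠i} q_j = 0.
With identical exporters, set every q_j = q: then 42.9 − 4q − 2q = 0, i.e. q = 42.9/6 = 7.15.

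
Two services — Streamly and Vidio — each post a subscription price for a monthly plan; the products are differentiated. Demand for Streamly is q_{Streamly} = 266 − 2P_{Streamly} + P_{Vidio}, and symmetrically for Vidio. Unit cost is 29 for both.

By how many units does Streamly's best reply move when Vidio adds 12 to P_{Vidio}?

3

Streamly's profit: π = (P_{Streamly} − 29)(266 − 2P_{Streamly} + P_{Vidio}).
∂π/∂P_{Streamly} = 324 − 4P_{Streamly} + P_{Vidio} = 0 ⇒ P_{Streamly} = 81 + 0.25P_{Vidio}.
The reaction-function slope is 0.25, so a 12-unit rise in P_{Vidio} moves P_{Streamly} by 0.25 × 12 = 3. Streamly's best response rises — the actions are strategic complements.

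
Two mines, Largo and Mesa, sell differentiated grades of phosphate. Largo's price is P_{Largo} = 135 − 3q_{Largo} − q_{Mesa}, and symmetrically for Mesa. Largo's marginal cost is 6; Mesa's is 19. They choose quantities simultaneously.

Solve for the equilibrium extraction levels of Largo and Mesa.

18.8, 16.2

Mine Largo's profit: π = q_{Largo}(135 − 3q_{Largo} − q_{Mesa}) − 6q_{Largo}.
∂π/∂q_{Largo} = 129 − 6q_{Largo} − q_{Mesa} = 0 ⇒ q_{Largo} = 21.5 − (1/6)q_{Mesa}.
Similarly q_{Mesa} = 58/3 − (1/6)q_{Largo}.
Solving the two reaction functions simultaneously: (1 − (−1/6)(−1/6))q_{Largo} = 21.5 − (1/6)·(58/3), so (35/36)q_{Largo} = 329/18 and q_{Largo} = 18.8.
Then q_{Mesa} = 58/3 − (1/6)·18.8 = 16.2.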